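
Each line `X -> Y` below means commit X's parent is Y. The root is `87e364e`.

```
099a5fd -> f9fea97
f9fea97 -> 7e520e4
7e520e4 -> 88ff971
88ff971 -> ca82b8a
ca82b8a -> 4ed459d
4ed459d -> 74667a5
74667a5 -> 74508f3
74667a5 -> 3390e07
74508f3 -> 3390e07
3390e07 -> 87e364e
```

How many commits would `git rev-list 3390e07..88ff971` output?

Reachable from 88ff971: {3390e07, 4ed459d, 74508f3, 74667a5, 87e364e, 88ff971, ca82b8a}.
Reachable from 3390e07: {3390e07, 87e364e}.
In 88ff971's history but not 3390e07's: {4ed459d, 74508f3, 74667a5, 88ff971, ca82b8a} — 5 commits.

5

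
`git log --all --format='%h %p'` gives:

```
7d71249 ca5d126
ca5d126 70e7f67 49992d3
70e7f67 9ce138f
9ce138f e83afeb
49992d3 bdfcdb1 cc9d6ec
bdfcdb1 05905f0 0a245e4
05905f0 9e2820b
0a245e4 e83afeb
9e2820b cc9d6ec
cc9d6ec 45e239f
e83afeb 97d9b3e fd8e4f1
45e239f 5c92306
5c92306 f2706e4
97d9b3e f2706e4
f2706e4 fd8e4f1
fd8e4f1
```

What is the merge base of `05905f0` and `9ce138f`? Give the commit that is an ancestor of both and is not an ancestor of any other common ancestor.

f2706e4

Ancestors of 05905f0: {05905f0, 45e239f, 5c92306, 9e2820b, cc9d6ec, f2706e4, fd8e4f1}.
Ancestors of 9ce138f: {97d9b3e, 9ce138f, e83afeb, f2706e4, fd8e4f1}.
Common ancestors: {f2706e4, fd8e4f1}.
Among these, f2706e4 is not an ancestor of any other common ancestor — it is the merge base.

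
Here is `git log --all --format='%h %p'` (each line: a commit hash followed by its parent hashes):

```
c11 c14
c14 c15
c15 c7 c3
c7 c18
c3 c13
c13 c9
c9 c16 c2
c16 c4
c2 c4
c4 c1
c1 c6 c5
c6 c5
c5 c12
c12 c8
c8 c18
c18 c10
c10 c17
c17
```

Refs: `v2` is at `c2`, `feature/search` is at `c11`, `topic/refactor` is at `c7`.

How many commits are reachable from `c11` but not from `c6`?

11

Reachable from c11: {c1, c10, c11, c12, c13, c14, c15, c16, c17, c18, c2, c3, c4, c5, c6, c7, c8, c9}.
Reachable from c6: {c10, c12, c17, c18, c5, c6, c8}.
In c11's history but not c6's: {c1, c11, c13, c14, c15, c16, c2, c3, c4, c7, c9} — 11 commits.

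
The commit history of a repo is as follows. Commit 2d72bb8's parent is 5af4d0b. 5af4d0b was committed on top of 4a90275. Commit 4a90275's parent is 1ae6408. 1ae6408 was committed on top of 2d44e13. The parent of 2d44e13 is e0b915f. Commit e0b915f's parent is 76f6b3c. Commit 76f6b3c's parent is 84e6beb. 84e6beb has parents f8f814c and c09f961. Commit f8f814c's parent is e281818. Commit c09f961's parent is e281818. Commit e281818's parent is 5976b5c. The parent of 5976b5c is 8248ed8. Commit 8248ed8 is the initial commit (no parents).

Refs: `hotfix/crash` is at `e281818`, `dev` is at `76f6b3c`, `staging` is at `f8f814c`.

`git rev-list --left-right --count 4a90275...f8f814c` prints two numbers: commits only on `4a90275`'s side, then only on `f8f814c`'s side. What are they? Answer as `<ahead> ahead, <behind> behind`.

Reachable from 4a90275: {1ae6408, 2d44e13, 4a90275, 5976b5c, 76f6b3c, 8248ed8, 84e6beb, c09f961, e0b915f, e281818, f8f814c}.
Reachable from f8f814c: {5976b5c, 8248ed8, e281818, f8f814c}.
Only in 4a90275's history (ahead): {1ae6408, 2d44e13, 4a90275, 76f6b3c, 84e6beb, c09f961, e0b915f} — 7.
Only in f8f814c's history (behind): {} — 0.

7 ahead, 0 behind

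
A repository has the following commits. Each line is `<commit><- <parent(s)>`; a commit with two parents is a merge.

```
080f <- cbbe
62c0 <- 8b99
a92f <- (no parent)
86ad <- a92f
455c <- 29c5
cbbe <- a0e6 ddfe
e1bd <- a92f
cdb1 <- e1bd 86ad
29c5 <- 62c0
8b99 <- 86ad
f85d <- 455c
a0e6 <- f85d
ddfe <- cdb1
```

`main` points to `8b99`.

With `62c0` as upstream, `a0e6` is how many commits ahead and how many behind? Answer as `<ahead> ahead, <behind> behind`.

4 ahead, 0 behind

Reachable from a0e6: {29c5, 455c, 62c0, 86ad, 8b99, a0e6, a92f, f85d}.
Reachable from 62c0: {62c0, 86ad, 8b99, a92f}.
Only in a0e6's history (ahead): {29c5, 455c, a0e6, f85d} — 4.
Only in 62c0's history (behind): {} — 0.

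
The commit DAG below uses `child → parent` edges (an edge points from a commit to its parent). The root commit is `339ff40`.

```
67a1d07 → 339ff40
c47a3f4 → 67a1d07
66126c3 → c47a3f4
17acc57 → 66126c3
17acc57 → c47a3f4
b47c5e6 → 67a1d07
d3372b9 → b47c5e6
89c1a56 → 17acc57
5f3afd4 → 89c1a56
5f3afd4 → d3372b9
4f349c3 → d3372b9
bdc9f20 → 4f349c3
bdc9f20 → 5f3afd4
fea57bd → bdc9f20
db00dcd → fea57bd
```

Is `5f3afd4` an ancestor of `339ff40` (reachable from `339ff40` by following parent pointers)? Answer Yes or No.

Ancestors of 339ff40: {339ff40}.
5f3afd4 is not in that set, so it is not an ancestor of 339ff40.

No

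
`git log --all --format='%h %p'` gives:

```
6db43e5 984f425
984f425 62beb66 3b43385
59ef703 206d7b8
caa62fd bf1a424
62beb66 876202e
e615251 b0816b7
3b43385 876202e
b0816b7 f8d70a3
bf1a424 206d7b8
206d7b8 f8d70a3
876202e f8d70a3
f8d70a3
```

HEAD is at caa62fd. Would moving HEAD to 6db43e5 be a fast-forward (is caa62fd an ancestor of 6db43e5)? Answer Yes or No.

A fast-forward from caa62fd to 6db43e5 is possible iff caa62fd is an ancestor of 6db43e5.
Ancestors of 6db43e5: {3b43385, 62beb66, 6db43e5, 876202e, 984f425, f8d70a3}.
caa62fd is not among them, so fast-forward is not possible.

No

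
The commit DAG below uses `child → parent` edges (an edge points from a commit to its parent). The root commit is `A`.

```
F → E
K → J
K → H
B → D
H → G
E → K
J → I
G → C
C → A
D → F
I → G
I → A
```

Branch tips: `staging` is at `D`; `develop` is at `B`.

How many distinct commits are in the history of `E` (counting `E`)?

8

Walking parent pointers from E: reachable set = {A, C, E, G, H, I, J, K}.
That is 8 commits.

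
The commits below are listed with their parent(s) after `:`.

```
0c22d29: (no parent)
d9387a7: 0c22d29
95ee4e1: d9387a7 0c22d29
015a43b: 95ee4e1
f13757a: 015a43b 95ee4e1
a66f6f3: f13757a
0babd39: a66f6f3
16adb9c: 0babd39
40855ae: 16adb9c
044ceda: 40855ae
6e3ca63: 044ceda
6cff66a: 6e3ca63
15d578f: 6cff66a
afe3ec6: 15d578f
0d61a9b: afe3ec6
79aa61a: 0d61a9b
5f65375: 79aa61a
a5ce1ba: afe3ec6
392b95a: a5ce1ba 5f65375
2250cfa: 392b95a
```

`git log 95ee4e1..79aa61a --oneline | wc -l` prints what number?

13

Reachable from 79aa61a: {015a43b, 044ceda, 0babd39, 0c22d29, 0d61a9b, 15d578f, 16adb9c, 40855ae, 6cff66a, 6e3ca63, 79aa61a, 95ee4e1, a66f6f3, afe3ec6, d9387a7, f13757a}.
Reachable from 95ee4e1: {0c22d29, 95ee4e1, d9387a7}.
In 79aa61a's history but not 95ee4e1's: {015a43b, 044ceda, 0babd39, 0d61a9b, 15d578f, 16adb9c, 40855ae, 6cff66a, 6e3ca63, 79aa61a, a66f6f3, afe3ec6, f13757a} — 13 commits.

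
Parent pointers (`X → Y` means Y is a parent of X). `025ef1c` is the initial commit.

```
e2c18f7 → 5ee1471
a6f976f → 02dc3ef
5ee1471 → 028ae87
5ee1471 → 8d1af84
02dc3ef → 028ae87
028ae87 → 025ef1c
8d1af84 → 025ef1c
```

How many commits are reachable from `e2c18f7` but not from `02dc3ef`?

Reachable from e2c18f7: {025ef1c, 028ae87, 5ee1471, 8d1af84, e2c18f7}.
Reachable from 02dc3ef: {025ef1c, 028ae87, 02dc3ef}.
In e2c18f7's history but not 02dc3ef's: {5ee1471, 8d1af84, e2c18f7} — 3 commits.

3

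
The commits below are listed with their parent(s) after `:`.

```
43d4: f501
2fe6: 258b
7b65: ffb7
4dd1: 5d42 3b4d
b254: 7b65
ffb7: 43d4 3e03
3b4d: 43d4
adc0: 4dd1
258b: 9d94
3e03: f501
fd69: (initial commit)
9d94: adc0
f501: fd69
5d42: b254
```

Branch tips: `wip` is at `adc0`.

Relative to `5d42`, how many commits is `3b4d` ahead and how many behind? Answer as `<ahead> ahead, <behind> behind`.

Reachable from 3b4d: {3b4d, 43d4, f501, fd69}.
Reachable from 5d42: {3e03, 43d4, 5d42, 7b65, b254, f501, fd69, ffb7}.
Only in 3b4d's history (ahead): {3b4d} — 1.
Only in 5d42's history (behind): {3e03, 5d42, 7b65, b254, ffb7} — 5.

1 ahead, 5 behind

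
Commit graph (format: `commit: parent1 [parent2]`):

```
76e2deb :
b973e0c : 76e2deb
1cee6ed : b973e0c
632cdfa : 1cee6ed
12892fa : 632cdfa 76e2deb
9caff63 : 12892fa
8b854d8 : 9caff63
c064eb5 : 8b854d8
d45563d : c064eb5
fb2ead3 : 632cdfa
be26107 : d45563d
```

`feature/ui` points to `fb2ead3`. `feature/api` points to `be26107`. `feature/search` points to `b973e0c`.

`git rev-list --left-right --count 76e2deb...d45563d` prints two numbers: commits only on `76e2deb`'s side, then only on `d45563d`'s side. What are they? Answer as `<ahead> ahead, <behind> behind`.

Reachable from 76e2deb: {76e2deb}.
Reachable from d45563d: {12892fa, 1cee6ed, 632cdfa, 76e2deb, 8b854d8, 9caff63, b973e0c, c064eb5, d45563d}.
Only in 76e2deb's history (ahead): {} — 0.
Only in d45563d's history (behind): {12892fa, 1cee6ed, 632cdfa, 8b854d8, 9caff63, b973e0c, c064eb5, d45563d} — 8.

0 ahead, 8 behind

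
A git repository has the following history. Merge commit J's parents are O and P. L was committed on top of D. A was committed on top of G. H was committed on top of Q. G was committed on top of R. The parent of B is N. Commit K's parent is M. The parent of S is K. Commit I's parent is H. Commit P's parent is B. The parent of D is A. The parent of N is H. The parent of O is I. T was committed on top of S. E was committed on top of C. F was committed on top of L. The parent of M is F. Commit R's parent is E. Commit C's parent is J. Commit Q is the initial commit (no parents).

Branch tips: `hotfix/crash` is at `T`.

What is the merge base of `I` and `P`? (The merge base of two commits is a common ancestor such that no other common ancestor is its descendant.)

H

Ancestors of I: {H, I, Q}.
Ancestors of P: {B, H, N, P, Q}.
Common ancestors: {H, Q}.
Among these, H is not an ancestor of any other common ancestor — it is the merge base.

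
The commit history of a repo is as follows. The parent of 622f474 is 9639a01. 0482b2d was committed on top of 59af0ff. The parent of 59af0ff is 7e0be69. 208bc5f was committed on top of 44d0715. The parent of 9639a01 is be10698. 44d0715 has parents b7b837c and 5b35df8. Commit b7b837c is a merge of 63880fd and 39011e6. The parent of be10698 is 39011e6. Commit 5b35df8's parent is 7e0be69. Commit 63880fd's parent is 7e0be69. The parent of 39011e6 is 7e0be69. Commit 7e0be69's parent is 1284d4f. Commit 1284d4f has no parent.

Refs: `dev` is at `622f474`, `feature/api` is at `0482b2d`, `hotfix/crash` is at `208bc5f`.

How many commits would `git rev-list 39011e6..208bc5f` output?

Reachable from 208bc5f: {1284d4f, 208bc5f, 39011e6, 44d0715, 5b35df8, 63880fd, 7e0be69, b7b837c}.
Reachable from 39011e6: {1284d4f, 39011e6, 7e0be69}.
In 208bc5f's history but not 39011e6's: {208bc5f, 44d0715, 5b35df8, 63880fd, b7b837c} — 5 commits.

5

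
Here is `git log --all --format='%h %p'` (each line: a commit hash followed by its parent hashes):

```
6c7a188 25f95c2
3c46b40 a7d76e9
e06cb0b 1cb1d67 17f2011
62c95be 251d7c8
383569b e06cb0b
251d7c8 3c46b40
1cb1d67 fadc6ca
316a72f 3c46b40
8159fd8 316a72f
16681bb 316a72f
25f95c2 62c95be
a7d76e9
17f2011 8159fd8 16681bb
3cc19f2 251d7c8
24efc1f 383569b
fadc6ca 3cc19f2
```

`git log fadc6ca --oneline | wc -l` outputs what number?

Walking parent pointers from fadc6ca: reachable set = {251d7c8, 3c46b40, 3cc19f2, a7d76e9, fadc6ca}.
That is 5 commits.

5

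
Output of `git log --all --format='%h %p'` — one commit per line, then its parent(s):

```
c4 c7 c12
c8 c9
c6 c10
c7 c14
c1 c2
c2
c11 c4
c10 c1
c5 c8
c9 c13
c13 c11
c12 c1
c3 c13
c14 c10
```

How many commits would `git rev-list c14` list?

Walking parent pointers from c14: reachable set = {c1, c10, c14, c2}.
That is 4 commits.

4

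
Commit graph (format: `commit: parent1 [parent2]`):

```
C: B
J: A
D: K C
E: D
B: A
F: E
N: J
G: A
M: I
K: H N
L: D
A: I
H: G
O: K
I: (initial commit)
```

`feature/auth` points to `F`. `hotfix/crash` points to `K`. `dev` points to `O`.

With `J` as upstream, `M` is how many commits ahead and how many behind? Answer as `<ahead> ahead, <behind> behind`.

1 ahead, 2 behind

Reachable from M: {I, M}.
Reachable from J: {A, I, J}.
Only in M's history (ahead): {M} — 1.
Only in J's history (behind): {A, J} — 2.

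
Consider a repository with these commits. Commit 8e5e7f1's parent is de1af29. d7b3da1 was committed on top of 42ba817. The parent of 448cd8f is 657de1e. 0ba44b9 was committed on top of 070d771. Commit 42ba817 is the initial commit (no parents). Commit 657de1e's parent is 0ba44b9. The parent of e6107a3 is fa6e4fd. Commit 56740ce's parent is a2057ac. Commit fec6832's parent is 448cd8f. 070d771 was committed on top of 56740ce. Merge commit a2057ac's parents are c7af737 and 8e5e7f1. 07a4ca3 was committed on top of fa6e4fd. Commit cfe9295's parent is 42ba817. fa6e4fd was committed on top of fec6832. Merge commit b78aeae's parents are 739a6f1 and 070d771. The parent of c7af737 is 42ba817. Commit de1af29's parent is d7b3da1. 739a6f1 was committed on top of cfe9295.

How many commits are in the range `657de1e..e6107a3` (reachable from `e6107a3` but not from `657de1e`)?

Reachable from e6107a3: {070d771, 0ba44b9, 42ba817, 448cd8f, 56740ce, 657de1e, 8e5e7f1, a2057ac, c7af737, d7b3da1, de1af29, e6107a3, fa6e4fd, fec6832}.
Reachable from 657de1e: {070d771, 0ba44b9, 42ba817, 56740ce, 657de1e, 8e5e7f1, a2057ac, c7af737, d7b3da1, de1af29}.
In e6107a3's history but not 657de1e's: {448cd8f, e6107a3, fa6e4fd, fec6832} — 4 commits.

4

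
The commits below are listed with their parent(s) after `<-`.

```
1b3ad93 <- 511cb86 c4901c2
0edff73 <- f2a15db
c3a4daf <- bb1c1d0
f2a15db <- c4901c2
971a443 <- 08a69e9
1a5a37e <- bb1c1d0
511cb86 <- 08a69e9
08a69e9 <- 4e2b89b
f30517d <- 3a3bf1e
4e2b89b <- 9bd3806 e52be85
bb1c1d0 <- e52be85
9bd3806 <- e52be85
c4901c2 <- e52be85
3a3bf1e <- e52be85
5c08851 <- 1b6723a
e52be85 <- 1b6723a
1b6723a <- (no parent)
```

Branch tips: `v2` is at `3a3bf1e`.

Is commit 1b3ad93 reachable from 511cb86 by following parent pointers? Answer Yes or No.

Ancestors of 511cb86: {08a69e9, 1b6723a, 4e2b89b, 511cb86, 9bd3806, e52be85}.
1b3ad93 is not in that set, so it is not an ancestor of 511cb86.

No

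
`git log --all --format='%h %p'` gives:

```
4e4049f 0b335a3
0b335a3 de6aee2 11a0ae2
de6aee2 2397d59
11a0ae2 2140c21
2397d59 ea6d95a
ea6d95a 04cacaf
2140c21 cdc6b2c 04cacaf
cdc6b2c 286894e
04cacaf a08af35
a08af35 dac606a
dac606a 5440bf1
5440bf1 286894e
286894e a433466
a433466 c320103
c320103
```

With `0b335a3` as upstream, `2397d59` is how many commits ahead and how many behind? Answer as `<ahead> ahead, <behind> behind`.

Reachable from 2397d59: {04cacaf, 2397d59, 286894e, 5440bf1, a08af35, a433466, c320103, dac606a, ea6d95a}.
Reachable from 0b335a3: {04cacaf, 0b335a3, 11a0ae2, 2140c21, 2397d59, 286894e, 5440bf1, a08af35, a433466, c320103, cdc6b2c, dac606a, de6aee2, ea6d95a}.
Only in 2397d59's history (ahead): {} — 0.
Only in 0b335a3's history (behind): {0b335a3, 11a0ae2, 2140c21, cdc6b2c, de6aee2} — 5.

0 ahead, 5 behind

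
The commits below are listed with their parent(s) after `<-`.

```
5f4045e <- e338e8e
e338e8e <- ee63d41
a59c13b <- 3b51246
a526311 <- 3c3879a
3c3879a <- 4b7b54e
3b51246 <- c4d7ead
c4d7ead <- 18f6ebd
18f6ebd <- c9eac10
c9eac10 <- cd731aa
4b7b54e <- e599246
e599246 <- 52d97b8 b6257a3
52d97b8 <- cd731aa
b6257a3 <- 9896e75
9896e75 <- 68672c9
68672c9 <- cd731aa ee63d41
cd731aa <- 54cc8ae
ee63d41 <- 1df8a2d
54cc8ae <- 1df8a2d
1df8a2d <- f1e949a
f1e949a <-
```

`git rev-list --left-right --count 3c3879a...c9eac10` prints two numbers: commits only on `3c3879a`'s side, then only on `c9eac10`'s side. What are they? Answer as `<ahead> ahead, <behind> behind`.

Reachable from 3c3879a: {1df8a2d, 3c3879a, 4b7b54e, 52d97b8, 54cc8ae, 68672c9, 9896e75, b6257a3, cd731aa, e599246, ee63d41, f1e949a}.
Reachable from c9eac10: {1df8a2d, 54cc8ae, c9eac10, cd731aa, f1e949a}.
Only in 3c3879a's history (ahead): {3c3879a, 4b7b54e, 52d97b8, 68672c9, 9896e75, b6257a3, e599246, ee63d41} — 8.
Only in c9eac10's history (behind): {c9eac10} — 1.

8 ahead, 1 behind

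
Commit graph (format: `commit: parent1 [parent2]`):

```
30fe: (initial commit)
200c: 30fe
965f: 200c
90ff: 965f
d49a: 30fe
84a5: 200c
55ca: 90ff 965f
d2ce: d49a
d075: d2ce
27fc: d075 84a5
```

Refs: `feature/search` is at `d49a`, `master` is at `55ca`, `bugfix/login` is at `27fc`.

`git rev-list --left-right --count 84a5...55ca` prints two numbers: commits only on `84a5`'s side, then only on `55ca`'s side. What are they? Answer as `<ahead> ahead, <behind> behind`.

1 ahead, 3 behind

Reachable from 84a5: {200c, 30fe, 84a5}.
Reachable from 55ca: {200c, 30fe, 55ca, 90ff, 965f}.
Only in 84a5's history (ahead): {84a5} — 1.
Only in 55ca's history (behind): {55ca, 90ff, 965f} — 3.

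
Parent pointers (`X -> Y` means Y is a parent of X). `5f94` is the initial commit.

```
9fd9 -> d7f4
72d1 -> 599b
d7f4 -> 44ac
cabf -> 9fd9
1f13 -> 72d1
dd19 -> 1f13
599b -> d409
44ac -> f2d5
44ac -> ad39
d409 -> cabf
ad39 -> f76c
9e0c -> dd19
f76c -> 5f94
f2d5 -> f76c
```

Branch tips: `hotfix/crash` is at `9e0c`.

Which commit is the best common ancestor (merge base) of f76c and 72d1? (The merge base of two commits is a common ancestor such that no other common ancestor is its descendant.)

Ancestors of f76c: {5f94, f76c}.
Ancestors of 72d1: {44ac, 599b, 5f94, 72d1, 9fd9, ad39, cabf, d409, d7f4, f2d5, f76c}.
Common ancestors: {5f94, f76c}.
Among these, f76c is not an ancestor of any other common ancestor — it is the merge base.

f76c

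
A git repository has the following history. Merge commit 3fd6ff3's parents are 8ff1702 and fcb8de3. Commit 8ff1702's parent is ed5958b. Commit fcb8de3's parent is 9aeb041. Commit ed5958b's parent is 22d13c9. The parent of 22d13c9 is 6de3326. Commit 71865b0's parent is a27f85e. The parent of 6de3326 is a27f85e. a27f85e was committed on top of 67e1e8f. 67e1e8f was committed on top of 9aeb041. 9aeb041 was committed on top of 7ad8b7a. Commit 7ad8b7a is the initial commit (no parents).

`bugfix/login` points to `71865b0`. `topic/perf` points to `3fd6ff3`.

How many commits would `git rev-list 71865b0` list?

Walking parent pointers from 71865b0: reachable set = {67e1e8f, 71865b0, 7ad8b7a, 9aeb041, a27f85e}.
That is 5 commits.

5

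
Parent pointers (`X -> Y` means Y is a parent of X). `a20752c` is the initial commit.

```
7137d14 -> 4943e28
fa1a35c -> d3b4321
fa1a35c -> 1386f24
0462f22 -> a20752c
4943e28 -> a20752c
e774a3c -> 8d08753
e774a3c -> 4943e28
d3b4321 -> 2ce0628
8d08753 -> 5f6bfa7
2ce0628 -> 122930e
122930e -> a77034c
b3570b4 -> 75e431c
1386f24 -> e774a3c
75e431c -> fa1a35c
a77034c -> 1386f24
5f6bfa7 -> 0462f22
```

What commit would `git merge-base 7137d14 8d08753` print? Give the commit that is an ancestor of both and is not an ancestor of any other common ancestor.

Ancestors of 7137d14: {4943e28, 7137d14, a20752c}.
Ancestors of 8d08753: {0462f22, 5f6bfa7, 8d08753, a20752c}.
Common ancestors: {a20752c}.
The only common ancestor is a20752c, so it is the merge base.

a20752c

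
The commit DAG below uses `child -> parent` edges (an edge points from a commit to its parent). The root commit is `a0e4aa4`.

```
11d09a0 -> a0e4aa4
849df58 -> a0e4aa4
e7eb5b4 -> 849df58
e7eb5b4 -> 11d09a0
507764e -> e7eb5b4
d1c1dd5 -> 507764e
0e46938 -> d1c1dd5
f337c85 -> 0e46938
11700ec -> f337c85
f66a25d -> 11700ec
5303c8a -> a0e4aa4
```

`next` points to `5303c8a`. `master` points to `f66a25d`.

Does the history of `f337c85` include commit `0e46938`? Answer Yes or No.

Ancestors of f337c85 (commits reachable by following parents): {0e46938, 11d09a0, 507764e, 849df58, a0e4aa4, d1c1dd5, e7eb5b4, f337c85}.
0e46938 is in that set, so it is an ancestor of f337c85.

Yes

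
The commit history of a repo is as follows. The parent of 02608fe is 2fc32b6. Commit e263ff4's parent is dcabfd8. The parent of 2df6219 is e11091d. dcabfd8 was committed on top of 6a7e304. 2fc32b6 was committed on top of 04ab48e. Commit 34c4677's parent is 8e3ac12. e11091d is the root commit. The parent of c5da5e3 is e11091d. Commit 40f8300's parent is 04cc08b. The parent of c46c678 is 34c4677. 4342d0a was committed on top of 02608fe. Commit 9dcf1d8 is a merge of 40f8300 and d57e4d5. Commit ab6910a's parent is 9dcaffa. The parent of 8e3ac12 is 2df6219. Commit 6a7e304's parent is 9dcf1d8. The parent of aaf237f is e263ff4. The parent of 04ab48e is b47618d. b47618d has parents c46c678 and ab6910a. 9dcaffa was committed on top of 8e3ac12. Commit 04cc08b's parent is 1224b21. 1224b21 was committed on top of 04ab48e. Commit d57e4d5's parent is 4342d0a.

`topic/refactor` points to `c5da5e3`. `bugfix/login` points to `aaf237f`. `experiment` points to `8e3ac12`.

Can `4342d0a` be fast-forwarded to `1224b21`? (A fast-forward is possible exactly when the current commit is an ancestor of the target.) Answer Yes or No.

A fast-forward from 4342d0a to 1224b21 is possible iff 4342d0a is an ancestor of 1224b21.
Ancestors of 1224b21: {04ab48e, 1224b21, 2df6219, 34c4677, 8e3ac12, 9dcaffa, ab6910a, b47618d, c46c678, e11091d}.
4342d0a is not among them, so fast-forward is not possible.

No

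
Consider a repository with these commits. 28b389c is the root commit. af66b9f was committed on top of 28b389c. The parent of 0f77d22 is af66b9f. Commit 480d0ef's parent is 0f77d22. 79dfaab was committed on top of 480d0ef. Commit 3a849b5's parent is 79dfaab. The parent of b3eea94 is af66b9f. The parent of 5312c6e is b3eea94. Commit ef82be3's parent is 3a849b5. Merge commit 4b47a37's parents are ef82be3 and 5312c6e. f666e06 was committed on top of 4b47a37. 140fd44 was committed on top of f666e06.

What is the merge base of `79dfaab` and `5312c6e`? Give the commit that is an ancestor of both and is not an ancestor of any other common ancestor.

af66b9f

Ancestors of 79dfaab: {0f77d22, 28b389c, 480d0ef, 79dfaab, af66b9f}.
Ancestors of 5312c6e: {28b389c, 5312c6e, af66b9f, b3eea94}.
Common ancestors: {28b389c, af66b9f}.
Among these, af66b9f is not an ancestor of any other common ancestor — it is the merge base.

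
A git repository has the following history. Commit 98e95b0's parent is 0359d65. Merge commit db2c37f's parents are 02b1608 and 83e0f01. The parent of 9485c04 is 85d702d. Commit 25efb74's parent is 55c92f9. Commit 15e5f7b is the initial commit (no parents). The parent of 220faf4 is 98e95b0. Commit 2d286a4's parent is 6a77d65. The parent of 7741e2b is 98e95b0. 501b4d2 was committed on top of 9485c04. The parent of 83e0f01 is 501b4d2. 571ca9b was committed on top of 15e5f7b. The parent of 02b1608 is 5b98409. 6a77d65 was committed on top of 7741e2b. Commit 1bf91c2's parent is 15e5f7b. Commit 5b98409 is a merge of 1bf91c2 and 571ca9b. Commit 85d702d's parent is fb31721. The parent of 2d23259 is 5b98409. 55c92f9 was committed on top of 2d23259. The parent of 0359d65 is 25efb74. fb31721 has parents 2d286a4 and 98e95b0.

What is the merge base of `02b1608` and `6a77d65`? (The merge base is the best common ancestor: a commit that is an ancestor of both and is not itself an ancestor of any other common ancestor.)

5b98409

Ancestors of 02b1608: {02b1608, 15e5f7b, 1bf91c2, 571ca9b, 5b98409}.
Ancestors of 6a77d65: {0359d65, 15e5f7b, 1bf91c2, 25efb74, 2d23259, 55c92f9, 571ca9b, 5b98409, 6a77d65, 7741e2b, 98e95b0}.
Common ancestors: {15e5f7b, 1bf91c2, 571ca9b, 5b98409}.
Among these, 5b98409 is not an ancestor of any other common ancestor — it is the merge base.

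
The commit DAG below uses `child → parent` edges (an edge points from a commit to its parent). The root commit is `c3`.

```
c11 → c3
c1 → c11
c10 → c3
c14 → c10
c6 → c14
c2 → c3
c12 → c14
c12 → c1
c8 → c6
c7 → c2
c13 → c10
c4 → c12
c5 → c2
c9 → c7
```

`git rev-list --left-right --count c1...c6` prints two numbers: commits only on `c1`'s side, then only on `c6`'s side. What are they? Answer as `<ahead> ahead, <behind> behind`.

2 ahead, 3 behind

Reachable from c1: {c1, c11, c3}.
Reachable from c6: {c10, c14, c3, c6}.
Only in c1's history (ahead): {c1, c11} — 2.
Only in c6's history (behind): {c10, c14, c6} — 3.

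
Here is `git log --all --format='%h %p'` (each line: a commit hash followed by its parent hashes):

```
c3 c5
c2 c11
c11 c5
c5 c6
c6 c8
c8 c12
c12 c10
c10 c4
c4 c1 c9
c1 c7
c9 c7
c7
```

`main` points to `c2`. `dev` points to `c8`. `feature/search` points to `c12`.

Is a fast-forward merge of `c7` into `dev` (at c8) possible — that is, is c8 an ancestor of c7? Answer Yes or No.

No

A fast-forward from c8 to c7 is possible iff c8 is an ancestor of c7.
Ancestors of c7: {c7}.
c8 is not among them, so fast-forward is not possible.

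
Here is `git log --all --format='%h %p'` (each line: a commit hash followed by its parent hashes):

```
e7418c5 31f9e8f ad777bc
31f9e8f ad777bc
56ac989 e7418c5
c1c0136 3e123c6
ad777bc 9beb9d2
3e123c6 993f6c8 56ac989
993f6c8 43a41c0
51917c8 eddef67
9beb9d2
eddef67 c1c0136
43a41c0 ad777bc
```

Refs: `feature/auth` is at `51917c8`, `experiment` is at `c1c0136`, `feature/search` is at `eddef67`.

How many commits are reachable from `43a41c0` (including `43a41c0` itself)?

3

Walking parent pointers from 43a41c0: reachable set = {43a41c0, 9beb9d2, ad777bc}.
That is 3 commits.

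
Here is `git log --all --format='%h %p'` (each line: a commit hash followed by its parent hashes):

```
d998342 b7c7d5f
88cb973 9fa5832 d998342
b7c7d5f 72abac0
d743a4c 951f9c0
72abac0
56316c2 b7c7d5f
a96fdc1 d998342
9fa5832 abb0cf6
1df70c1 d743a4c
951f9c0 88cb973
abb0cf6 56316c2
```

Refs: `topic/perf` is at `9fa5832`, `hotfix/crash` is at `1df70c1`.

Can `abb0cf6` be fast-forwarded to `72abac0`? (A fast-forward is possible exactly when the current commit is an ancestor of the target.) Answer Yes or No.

No

A fast-forward from abb0cf6 to 72abac0 is possible iff abb0cf6 is an ancestor of 72abac0.
Ancestors of 72abac0: {72abac0}.
abb0cf6 is not among them, so fast-forward is not possible.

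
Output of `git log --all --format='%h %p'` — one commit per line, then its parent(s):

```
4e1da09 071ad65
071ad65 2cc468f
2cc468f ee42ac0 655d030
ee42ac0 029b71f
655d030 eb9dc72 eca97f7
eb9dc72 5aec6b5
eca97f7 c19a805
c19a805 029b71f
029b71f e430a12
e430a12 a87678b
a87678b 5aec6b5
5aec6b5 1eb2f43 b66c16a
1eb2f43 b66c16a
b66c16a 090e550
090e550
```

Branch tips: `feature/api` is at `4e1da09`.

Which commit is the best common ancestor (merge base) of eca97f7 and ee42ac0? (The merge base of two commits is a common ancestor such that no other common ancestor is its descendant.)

029b71f

Ancestors of eca97f7: {029b71f, 090e550, 1eb2f43, 5aec6b5, a87678b, b66c16a, c19a805, e430a12, eca97f7}.
Ancestors of ee42ac0: {029b71f, 090e550, 1eb2f43, 5aec6b5, a87678b, b66c16a, e430a12, ee42ac0}.
Common ancestors: {029b71f, 090e550, 1eb2f43, 5aec6b5, a87678b, b66c16a, e430a12}.
Among these, 029b71f is not an ancestor of any other common ancestor — it is the merge base.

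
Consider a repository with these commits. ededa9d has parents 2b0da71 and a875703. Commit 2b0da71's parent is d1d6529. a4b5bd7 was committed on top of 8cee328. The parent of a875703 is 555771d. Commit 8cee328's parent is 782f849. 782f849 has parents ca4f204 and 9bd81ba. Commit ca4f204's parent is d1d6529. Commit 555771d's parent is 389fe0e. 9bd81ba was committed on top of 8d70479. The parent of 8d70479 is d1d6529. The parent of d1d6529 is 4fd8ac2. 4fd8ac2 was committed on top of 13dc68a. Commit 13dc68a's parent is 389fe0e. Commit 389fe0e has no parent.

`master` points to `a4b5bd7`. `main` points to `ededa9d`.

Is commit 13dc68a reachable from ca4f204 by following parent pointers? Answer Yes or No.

Yes

Ancestors of ca4f204 (commits reachable by following parents): {13dc68a, 389fe0e, 4fd8ac2, ca4f204, d1d6529}.
13dc68a is in that set, so it is an ancestor of ca4f204.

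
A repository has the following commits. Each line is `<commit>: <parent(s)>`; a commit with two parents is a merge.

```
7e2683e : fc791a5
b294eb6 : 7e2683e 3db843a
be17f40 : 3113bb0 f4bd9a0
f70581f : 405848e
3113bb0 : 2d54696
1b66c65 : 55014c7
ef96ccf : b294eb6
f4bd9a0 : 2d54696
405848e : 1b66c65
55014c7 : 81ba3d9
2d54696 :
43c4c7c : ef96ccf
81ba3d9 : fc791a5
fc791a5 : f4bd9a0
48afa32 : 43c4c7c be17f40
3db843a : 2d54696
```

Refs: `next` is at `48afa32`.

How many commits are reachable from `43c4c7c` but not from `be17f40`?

6

Reachable from 43c4c7c: {2d54696, 3db843a, 43c4c7c, 7e2683e, b294eb6, ef96ccf, f4bd9a0, fc791a5}.
Reachable from be17f40: {2d54696, 3113bb0, be17f40, f4bd9a0}.
In 43c4c7c's history but not be17f40's: {3db843a, 43c4c7c, 7e2683e, b294eb6, ef96ccf, fc791a5} — 6 commits.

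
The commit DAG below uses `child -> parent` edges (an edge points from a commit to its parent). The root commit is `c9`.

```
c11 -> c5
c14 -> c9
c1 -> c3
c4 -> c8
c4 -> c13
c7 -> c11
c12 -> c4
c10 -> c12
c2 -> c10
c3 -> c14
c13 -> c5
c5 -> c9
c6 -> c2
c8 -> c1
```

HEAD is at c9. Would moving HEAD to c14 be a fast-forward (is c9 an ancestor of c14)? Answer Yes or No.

A fast-forward from c9 to c14 is possible iff c9 is an ancestor of c14.
Ancestors of c14: {c14, c9}.
c9 is among them, so fast-forward is possible.

Yes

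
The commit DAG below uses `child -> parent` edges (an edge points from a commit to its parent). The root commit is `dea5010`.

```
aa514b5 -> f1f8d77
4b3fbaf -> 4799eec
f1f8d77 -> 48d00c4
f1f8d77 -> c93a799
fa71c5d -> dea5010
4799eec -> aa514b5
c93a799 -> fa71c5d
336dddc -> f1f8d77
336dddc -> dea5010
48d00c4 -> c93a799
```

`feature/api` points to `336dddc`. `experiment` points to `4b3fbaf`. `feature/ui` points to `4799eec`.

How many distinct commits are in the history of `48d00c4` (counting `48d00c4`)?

Walking parent pointers from 48d00c4: reachable set = {48d00c4, c93a799, dea5010, fa71c5d}.
That is 4 commits.

4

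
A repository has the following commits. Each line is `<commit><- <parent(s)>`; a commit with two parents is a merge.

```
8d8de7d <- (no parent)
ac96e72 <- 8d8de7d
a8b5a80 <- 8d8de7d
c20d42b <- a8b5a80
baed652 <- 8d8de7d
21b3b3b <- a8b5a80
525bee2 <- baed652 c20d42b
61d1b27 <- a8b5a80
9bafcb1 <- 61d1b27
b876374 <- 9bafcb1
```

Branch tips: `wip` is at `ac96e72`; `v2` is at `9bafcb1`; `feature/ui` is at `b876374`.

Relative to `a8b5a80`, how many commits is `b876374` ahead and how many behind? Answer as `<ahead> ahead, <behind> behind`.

3 ahead, 0 behind

Reachable from b876374: {61d1b27, 8d8de7d, 9bafcb1, a8b5a80, b876374}.
Reachable from a8b5a80: {8d8de7d, a8b5a80}.
Only in b876374's history (ahead): {61d1b27, 9bafcb1, b876374} — 3.
Only in a8b5a80's history (behind): {} — 0.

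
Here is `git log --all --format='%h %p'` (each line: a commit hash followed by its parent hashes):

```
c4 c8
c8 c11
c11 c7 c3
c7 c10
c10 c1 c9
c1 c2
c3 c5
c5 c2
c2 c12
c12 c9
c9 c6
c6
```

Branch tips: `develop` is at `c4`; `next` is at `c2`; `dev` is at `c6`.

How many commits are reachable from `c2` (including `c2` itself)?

Walking parent pointers from c2: reachable set = {c12, c2, c6, c9}.
That is 4 commits.

4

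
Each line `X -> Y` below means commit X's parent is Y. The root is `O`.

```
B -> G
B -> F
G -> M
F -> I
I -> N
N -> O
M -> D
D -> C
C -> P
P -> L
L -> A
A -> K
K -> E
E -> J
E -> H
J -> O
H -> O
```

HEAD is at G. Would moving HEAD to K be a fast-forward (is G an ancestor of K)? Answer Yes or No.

No

A fast-forward from G to K is possible iff G is an ancestor of K.
Ancestors of K: {E, H, J, K, O}.
G is not among them, so fast-forward is not possible.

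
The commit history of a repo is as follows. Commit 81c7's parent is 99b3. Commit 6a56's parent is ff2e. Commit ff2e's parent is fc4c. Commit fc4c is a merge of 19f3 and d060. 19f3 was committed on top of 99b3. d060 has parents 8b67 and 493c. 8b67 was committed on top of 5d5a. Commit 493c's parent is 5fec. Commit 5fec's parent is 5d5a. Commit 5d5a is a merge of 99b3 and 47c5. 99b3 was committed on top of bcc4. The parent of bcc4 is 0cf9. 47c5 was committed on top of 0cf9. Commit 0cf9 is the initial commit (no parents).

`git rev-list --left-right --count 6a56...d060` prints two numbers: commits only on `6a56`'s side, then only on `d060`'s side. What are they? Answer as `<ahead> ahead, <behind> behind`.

4 ahead, 0 behind

Reachable from 6a56: {0cf9, 19f3, 47c5, 493c, 5d5a, 5fec, 6a56, 8b67, 99b3, bcc4, d060, fc4c, ff2e}.
Reachable from d060: {0cf9, 47c5, 493c, 5d5a, 5fec, 8b67, 99b3, bcc4, d060}.
Only in 6a56's history (ahead): {19f3, 6a56, fc4c, ff2e} — 4.
Only in d060's history (behind): {} — 0.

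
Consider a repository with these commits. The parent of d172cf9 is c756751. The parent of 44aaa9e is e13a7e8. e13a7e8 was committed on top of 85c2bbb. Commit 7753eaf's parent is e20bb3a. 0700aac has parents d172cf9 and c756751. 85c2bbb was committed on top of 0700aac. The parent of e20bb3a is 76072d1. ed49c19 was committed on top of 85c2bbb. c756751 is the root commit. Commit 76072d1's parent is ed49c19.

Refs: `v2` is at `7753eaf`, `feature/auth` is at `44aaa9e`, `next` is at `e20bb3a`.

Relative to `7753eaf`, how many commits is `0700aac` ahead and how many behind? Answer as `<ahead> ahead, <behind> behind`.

Reachable from 0700aac: {0700aac, c756751, d172cf9}.
Reachable from 7753eaf: {0700aac, 76072d1, 7753eaf, 85c2bbb, c756751, d172cf9, e20bb3a, ed49c19}.
Only in 0700aac's history (ahead): {} — 0.
Only in 7753eaf's history (behind): {76072d1, 7753eaf, 85c2bbb, e20bb3a, ed49c19} — 5.

0 ahead, 5 behind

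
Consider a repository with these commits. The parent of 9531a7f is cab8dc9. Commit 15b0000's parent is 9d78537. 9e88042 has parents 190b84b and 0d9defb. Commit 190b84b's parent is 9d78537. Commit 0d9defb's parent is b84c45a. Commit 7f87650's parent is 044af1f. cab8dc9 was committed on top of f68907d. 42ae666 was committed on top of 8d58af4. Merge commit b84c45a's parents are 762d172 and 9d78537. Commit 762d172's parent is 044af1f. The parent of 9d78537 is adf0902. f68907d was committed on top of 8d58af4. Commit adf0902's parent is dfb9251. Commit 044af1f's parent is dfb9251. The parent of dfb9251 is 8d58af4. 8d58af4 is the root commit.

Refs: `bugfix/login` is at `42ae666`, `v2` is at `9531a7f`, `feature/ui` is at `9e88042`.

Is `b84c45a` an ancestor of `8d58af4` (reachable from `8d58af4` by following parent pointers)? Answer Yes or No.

No

Ancestors of 8d58af4: {8d58af4}.
b84c45a is not in that set, so it is not an ancestor of 8d58af4.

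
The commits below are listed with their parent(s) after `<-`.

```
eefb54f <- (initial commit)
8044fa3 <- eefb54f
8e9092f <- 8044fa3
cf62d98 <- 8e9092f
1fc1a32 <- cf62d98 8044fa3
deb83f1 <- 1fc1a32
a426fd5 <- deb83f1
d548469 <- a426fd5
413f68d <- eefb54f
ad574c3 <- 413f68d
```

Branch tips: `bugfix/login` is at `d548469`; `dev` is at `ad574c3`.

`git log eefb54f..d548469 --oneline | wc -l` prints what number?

Reachable from d548469: {1fc1a32, 8044fa3, 8e9092f, a426fd5, cf62d98, d548469, deb83f1, eefb54f}.
Reachable from eefb54f: {eefb54f}.
In d548469's history but not eefb54f's: {1fc1a32, 8044fa3, 8e9092f, a426fd5, cf62d98, d548469, deb83f1} — 7 commits.

7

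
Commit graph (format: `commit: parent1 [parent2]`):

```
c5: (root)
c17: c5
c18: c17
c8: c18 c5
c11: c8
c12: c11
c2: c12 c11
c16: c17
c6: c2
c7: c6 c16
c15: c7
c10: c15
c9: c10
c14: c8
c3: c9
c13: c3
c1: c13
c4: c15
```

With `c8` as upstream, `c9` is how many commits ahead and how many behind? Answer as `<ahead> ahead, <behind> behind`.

Reachable from c9: {c10, c11, c12, c15, c16, c17, c18, c2, c5, c6, c7, c8, c9}.
Reachable from c8: {c17, c18, c5, c8}.
Only in c9's history (ahead): {c10, c11, c12, c15, c16, c2, c6, c7, c9} — 9.
Only in c8's history (behind): {} — 0.

9 ahead, 0 behind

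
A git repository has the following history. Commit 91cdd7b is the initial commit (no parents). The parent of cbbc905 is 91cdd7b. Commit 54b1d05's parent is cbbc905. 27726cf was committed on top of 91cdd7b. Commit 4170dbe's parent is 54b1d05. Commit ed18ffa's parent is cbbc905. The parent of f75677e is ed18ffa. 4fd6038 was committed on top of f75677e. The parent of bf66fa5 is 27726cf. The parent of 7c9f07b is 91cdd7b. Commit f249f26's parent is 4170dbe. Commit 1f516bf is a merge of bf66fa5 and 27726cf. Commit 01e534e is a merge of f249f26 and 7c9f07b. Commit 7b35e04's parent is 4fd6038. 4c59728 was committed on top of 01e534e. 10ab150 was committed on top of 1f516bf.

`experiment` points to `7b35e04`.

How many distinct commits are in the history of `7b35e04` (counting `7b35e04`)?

6

Walking parent pointers from 7b35e04: reachable set = {4fd6038, 7b35e04, 91cdd7b, cbbc905, ed18ffa, f75677e}.
That is 6 commits.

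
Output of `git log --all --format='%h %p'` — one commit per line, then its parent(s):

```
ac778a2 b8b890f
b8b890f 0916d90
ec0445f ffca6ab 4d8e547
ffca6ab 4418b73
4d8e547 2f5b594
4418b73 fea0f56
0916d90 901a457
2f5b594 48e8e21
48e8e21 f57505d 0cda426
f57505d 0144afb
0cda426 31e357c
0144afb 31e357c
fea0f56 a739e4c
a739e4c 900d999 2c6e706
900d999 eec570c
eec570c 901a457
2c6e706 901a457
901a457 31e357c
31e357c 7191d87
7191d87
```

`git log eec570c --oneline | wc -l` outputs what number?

4

Walking parent pointers from eec570c: reachable set = {31e357c, 7191d87, 901a457, eec570c}.
That is 4 commits.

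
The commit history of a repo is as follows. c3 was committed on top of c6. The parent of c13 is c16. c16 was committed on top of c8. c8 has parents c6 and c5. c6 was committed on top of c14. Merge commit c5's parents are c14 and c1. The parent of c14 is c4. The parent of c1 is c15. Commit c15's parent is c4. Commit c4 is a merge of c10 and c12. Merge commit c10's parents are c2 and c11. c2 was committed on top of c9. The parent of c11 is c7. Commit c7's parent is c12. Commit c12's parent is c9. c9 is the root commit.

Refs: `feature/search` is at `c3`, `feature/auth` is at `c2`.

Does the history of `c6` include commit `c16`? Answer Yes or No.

No

Ancestors of c6: {c10, c11, c12, c14, c2, c4, c6, c7, c9}.
c16 is not in that set, so it is not an ancestor of c6.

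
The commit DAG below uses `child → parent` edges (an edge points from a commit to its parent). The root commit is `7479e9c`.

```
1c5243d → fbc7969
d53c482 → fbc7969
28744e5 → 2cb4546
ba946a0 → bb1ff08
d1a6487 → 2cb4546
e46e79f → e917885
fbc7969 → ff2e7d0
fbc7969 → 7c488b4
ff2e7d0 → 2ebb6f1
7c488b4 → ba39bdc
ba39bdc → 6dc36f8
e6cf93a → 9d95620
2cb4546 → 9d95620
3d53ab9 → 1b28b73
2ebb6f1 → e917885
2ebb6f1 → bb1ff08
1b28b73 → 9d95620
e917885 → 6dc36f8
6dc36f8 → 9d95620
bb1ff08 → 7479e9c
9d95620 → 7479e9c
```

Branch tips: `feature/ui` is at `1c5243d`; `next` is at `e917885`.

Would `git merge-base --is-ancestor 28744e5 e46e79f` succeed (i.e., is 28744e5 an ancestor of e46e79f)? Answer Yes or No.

No

Ancestors of e46e79f: {6dc36f8, 7479e9c, 9d95620, e46e79f, e917885}.
28744e5 is not in that set, so it is not an ancestor of e46e79f.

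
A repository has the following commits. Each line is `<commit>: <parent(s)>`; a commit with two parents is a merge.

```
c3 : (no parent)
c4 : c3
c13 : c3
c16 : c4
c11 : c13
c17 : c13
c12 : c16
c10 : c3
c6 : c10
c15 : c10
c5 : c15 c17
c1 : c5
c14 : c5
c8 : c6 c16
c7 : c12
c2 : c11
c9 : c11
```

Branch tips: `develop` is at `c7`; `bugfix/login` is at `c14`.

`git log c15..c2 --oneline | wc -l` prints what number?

3

Reachable from c2: {c11, c13, c2, c3}.
Reachable from c15: {c10, c15, c3}.
In c2's history but not c15's: {c11, c13, c2} — 3 commits.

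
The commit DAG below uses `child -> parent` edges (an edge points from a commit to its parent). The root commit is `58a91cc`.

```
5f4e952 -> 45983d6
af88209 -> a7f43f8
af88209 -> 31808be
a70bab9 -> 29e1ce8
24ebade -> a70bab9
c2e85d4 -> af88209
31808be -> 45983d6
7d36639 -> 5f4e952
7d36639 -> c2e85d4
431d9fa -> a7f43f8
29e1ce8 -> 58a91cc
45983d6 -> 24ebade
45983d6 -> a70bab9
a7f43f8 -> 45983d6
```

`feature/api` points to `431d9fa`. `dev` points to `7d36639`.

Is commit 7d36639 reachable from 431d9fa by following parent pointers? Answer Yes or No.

Ancestors of 431d9fa: {24ebade, 29e1ce8, 431d9fa, 45983d6, 58a91cc, a70bab9, a7f43f8}.
7d36639 is not in that set, so it is not an ancestor of 431d9fa.

No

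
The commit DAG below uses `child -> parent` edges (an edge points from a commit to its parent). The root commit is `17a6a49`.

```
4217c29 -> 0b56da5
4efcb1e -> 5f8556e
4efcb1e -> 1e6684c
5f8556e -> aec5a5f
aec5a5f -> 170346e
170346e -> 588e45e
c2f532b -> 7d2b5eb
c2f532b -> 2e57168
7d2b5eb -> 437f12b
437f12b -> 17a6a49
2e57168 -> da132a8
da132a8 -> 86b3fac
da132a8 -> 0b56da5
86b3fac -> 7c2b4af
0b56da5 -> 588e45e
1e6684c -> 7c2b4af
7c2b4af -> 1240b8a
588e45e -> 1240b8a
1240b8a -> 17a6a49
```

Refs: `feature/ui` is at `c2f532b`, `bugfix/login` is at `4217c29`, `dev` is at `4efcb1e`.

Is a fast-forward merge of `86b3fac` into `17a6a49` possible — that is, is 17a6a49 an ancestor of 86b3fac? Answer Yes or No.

Yes

A fast-forward from 17a6a49 to 86b3fac is possible iff 17a6a49 is an ancestor of 86b3fac.
Ancestors of 86b3fac: {1240b8a, 17a6a49, 7c2b4af, 86b3fac}.
17a6a49 is among them, so fast-forward is possible.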